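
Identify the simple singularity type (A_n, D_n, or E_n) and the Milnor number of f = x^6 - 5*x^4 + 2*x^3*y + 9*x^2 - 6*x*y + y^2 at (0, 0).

Type A3, Milnor number mu = 3.

The Hessian of f at 0 has rank 1. Corank 1: A-series; mu = 3 gives A_3.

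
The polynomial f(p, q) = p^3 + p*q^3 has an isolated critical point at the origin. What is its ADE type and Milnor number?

The Hessian of f at 0 has rank 0. Corank 2; j^3 = p^3 is a perfect cube, so E-series; the 4-jet and mu = 7 give E_7.

Type E_7, Milnor number mu = 7.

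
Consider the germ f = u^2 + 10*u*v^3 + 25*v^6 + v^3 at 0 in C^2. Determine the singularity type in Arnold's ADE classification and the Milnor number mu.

The Hessian of f at 0 has rank 1. Corank 1: A-series; mu = 2 gives A_2.

Type A2, Milnor number mu = 2.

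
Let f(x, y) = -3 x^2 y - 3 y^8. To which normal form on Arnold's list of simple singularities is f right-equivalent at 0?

The Hessian of f at 0 has rank 0. Corank 2; j^3 = -3*x^2*y has shape L^2 M (L != M), so D-series; mu = 9 gives D_9.

D_9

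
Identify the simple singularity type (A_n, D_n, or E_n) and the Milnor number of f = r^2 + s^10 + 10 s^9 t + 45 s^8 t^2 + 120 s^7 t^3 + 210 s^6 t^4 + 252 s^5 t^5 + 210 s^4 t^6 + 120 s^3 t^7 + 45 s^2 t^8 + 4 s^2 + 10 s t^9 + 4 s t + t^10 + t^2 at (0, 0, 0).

Type A_9, Milnor number mu = 9.

The Hessian of f at 0 is [[8, 4, 0], [4, 2, 0], [0, 0, 2]] with rank 2, so corank 1. A Groebner basis of the Jacobian ideal J(f) in C{s,t,r} is {t^9, s + t/2, r}; counting standard monomials gives mu = 9. Corank 1: A-series; mu = 9 gives A_9.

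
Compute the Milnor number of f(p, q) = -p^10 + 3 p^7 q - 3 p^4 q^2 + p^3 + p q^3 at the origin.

7

The Hessian of f at 0 is [[0, 0], [0, 0]] with rank 0, so corank 2. A Groebner basis of the Jacobian ideal J(f) in C{p,q} is {p^3, p*q^2, 3*p^2 + q^3}; counting standard monomials gives mu = 7. Corank 2; j^3 = p^3 is a perfect cube, so E-series; the 4-jet and mu = 7 give E_7.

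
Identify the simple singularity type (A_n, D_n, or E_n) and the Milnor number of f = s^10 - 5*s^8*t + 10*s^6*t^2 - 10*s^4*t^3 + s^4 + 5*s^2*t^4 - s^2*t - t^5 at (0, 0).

Type D6, Milnor number mu = 6.

The Hessian of f at 0 is [[0, 0], [0, 0]] with rank 0, so corank 2. A Groebner basis of the Jacobian ideal J(f) in C{s,t} is {s^2/5 + t^4, s^3, s*t}; counting standard monomials gives mu = 6. Corank 2; j^3 = -s^2*t has shape L^2 M (L != M), so D-series; mu = 6 gives D_6.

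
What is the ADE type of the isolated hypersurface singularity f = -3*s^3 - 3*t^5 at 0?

E_{8}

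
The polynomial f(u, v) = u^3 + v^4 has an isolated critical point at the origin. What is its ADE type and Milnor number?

The Hessian of f at 0 has rank 0. Corank 2; j^3 = u^3 is a perfect cube, so E-series; the 4-jet and mu = 6 give E_6.

Type E_6, Milnor number mu = 6.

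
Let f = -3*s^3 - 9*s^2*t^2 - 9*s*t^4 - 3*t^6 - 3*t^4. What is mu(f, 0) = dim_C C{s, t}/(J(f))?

The Hessian of f at 0 is [[0, 0], [0, 0]] with rank 0, so corank 2. A Groebner basis of the Jacobian ideal J(f) in C{s,t} is {s^3, s^2*t, s^2/2 + s*t^2, t^3}; counting standard monomials gives mu = 6. Corank 2; j^3 = -3*s^3 is a perfect cube, so E-series; the 4-jet and mu = 6 give E_6.

6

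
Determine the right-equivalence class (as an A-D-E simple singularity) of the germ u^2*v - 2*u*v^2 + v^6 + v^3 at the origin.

D7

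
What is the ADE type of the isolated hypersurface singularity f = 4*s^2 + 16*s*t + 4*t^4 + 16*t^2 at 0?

The Hessian of f at 0 is [[8, 16], [16, 32]] with rank 1, so corank 1. A Groebner basis of the Jacobian ideal J(f) in C{s,t} is {t^3, s + 2*t}; counting standard monomials gives mu = 3. Corank 1: A-series; mu = 3 gives A_3.

A3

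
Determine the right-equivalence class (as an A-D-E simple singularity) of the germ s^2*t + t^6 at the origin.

D_7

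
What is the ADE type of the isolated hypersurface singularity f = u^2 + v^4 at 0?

A3

The Hessian of f at 0 is [[2, 0], [0, 0]] with rank 1, so corank 1. A Groebner basis of the Jacobian ideal J(f) in C{u,v} is {v^3, u}; counting standard monomials gives mu = 3. Corank 1: A-series; mu = 3 gives A_3.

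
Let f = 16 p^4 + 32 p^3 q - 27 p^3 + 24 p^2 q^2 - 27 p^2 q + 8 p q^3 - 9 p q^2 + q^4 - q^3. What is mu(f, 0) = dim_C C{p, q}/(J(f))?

The Hessian of f at 0 is [[0, 0], [0, 0]] with rank 0, so corank 2. A Groebner basis of the Jacobian ideal J(f) in C{p,q} is {q^4, p*q^2 + 7*q^3/18, p^2 + 2*p*q/3 + q^2/9}; counting standard monomials gives mu = 6. Corank 2; j^3 = -(3*p + q)^3 is a perfect cube, so E-series; the 4-jet and mu = 6 give E_6.

6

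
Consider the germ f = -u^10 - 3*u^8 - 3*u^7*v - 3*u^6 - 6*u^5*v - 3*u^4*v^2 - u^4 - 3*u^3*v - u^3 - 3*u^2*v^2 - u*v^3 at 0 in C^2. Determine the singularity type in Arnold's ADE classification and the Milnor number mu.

Type E_7, Milnor number mu = 7.

The Hessian of f at 0 is [[0, 0], [0, 0]] with rank 0, so corank 2. A Groebner basis of the Jacobian ideal J(f) in C{u,v} is {3*u^2 + v^4 + v^3, u^3, u^2*v - u^2 - v^3/3, 2*u^2 + u*v^2 + 2*v^3/3}; counting standard monomials gives mu = 7. Corank 2; j^3 = -u^3 is a perfect cube, so E-series; the 4-jet and mu = 7 give E_7.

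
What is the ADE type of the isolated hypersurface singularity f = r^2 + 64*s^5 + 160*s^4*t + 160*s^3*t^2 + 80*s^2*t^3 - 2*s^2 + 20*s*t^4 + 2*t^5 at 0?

The Hessian of f at 0 has rank 2. Corank 1: A-series; mu = 4 gives A_4.

A_4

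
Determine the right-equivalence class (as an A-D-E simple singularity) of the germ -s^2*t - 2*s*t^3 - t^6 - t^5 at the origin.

The Hessian of f at 0 has rank 0. Corank 2; j^3 = -s^2*t has shape L^2 M (L != M), so D-series; mu = 7 gives D_7.

D_7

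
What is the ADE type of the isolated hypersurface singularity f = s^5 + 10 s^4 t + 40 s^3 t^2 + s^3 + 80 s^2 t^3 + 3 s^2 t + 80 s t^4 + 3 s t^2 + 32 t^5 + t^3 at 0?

E_{8}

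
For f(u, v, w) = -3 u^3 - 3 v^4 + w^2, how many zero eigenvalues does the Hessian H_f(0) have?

2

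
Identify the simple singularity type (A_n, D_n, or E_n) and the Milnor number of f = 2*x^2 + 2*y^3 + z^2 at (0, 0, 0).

Type A_2, Milnor number mu = 2.

The Hessian of f at 0 is [[4, 0, 0], [0, 0, 0], [0, 0, 2]] with rank 2, so corank 1. A Groebner basis of the Jacobian ideal J(f) in C{x,y,z} is {y^2, x, z}; counting standard monomials gives mu = 2. Corank 1: A-series; mu = 2 gives A_2.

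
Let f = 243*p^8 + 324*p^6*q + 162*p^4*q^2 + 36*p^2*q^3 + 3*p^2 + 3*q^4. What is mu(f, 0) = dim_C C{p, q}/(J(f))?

The Hessian of f at 0 has rank 1. Corank 1: A-series; mu = 3 gives A_3.

3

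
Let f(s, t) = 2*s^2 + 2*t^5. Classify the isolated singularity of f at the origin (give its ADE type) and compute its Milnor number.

Type A4, Milnor number mu = 4.

The Hessian of f at 0 has rank 1. Corank 1: A-series; mu = 4 gives A_4.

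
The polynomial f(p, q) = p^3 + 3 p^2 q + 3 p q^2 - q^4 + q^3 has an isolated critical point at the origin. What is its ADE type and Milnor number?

The Hessian of f at 0 has rank 0. Corank 2; j^3 = (p + q)^3 is a perfect cube, so E-series; the 4-jet and mu = 6 give E_6.

Type E_6, Milnor number mu = 6.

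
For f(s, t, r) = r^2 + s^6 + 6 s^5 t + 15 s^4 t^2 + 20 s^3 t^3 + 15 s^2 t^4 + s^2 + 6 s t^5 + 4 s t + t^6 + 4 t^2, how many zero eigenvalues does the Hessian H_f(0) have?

The Hessian at 0 is [[2, 4, 0], [4, 8, 0], [0, 0, 2]] of rank 2; hence corank 1.

1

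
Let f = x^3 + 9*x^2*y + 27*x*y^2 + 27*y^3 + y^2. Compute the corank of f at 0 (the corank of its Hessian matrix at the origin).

1

Hessian at 0 has rank 1.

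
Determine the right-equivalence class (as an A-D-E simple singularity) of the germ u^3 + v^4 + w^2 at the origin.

E6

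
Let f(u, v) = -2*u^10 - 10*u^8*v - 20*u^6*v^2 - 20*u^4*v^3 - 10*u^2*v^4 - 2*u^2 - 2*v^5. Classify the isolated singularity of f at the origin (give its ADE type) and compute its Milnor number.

The Hessian of f at 0 has rank 1. Corank 1: A-series; mu = 4 gives A_4.

Type A_4, Milnor number mu = 4.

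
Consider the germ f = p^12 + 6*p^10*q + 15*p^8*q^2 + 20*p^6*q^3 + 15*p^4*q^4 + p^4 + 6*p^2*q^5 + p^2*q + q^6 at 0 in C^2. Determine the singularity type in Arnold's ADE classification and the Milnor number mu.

Type D_{7}, Milnor number mu = 7.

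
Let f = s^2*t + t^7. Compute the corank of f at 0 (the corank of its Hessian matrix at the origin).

The Hessian at 0 is [[0, 0], [0, 0]] of rank 0; hence corank 2.

2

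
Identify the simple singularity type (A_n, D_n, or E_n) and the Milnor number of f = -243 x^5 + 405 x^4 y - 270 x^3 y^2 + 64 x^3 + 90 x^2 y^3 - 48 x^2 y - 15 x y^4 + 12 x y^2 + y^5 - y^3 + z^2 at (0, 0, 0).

Type E8, Milnor number mu = 8.

The Hessian of f at 0 has rank 1. Corank 2; j^3 = (4*x - y)^3 is a perfect cube, so E-series; the 5-jet and mu = 8 give E_8.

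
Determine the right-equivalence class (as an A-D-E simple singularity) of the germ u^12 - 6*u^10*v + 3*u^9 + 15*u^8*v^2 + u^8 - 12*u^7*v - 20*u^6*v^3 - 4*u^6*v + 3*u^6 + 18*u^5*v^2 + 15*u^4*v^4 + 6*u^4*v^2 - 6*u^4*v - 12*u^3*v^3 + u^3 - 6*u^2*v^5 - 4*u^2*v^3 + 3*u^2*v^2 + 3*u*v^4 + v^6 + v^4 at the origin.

E_6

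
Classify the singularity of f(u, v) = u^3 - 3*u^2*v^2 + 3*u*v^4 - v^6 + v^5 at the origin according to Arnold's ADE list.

E_{8}

The Hessian of f at 0 is [[0, 0], [0, 0]] with rank 0, so corank 2. A Groebner basis of the Jacobian ideal J(f) in C{u,v} is {v^4, u^3, -u^2/2 + u*v^2}; counting standard monomials gives mu = 8. Corank 2; j^3 = u^3 is a perfect cube, so E-series; the 5-jet and mu = 8 give E_8.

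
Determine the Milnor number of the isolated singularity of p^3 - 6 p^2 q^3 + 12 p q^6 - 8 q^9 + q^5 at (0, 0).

8

The Hessian of f at 0 has rank 0. Corank 2; j^3 = p^3 is a perfect cube, so E-series; the 5-jet and mu = 8 give E_8.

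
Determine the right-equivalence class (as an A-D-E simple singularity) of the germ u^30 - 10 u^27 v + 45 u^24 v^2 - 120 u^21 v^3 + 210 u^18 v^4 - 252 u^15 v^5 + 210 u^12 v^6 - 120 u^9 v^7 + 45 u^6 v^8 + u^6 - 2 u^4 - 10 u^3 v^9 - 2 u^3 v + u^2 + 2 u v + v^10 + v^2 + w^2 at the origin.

A_9

The Hessian of f at 0 is [[2, 2, 0], [2, 2, 0], [0, 0, 2]] with rank 2, so corank 1. A Groebner basis of the Jacobian ideal J(f) in C{u,v,w} is {4*u*v^2 - u + v^5 + 3*v^3 - v, -u^2/2 + u*v^3 - 3*u*v/2 + v^4/2 - v^2, u^3 - u - v, u^2*v + u*v^2 + u/3 + v^3/3 + v/3, w}; counting standard monomials gives mu = 9. Corank 1: A-series; mu = 9 gives A_9.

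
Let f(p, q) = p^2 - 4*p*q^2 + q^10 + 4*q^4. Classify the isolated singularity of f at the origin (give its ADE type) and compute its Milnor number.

Type A_9, Milnor number mu = 9.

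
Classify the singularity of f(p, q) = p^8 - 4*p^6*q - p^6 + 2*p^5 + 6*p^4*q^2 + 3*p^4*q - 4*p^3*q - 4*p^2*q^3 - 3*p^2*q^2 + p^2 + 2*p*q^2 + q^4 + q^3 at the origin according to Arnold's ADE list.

The Hessian of f at 0 has rank 1. Corank 1: A-series; mu = 2 gives A_2.

A_2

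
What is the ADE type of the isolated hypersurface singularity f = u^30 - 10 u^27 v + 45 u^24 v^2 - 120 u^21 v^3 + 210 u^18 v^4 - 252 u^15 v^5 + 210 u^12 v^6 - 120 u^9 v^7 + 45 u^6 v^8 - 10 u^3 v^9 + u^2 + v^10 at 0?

The Hessian of f at 0 has rank 1. Corank 1: A-series; mu = 9 gives A_9.

A9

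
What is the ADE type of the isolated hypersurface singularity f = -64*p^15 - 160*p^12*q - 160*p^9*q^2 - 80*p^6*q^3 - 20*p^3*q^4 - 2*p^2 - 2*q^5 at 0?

A4

The Hessian of f at 0 is [[-4, 0], [0, 0]] with rank 1, so corank 1. A Groebner basis of the Jacobian ideal J(f) in C{p,q} is {q^4, p}; counting standard monomials gives mu = 4. Corank 1: A-series; mu = 4 gives A_4.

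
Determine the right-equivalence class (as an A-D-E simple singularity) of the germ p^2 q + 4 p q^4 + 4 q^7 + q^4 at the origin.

The Hessian of f at 0 is [[0, 0], [0, 0]] with rank 0, so corank 2. A Groebner basis of the Jacobian ideal J(f) in C{p,q} is {p^3, p^2/4 + q^3, p*q}; counting standard monomials gives mu = 5. Corank 2; j^3 = p^2*q has shape L^2 M (L != M), so D-series; mu = 5 gives D_5.

D_5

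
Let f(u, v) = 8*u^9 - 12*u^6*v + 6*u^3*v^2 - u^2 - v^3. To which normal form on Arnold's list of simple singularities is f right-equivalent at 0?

A2

The Hessian of f at 0 has rank 1. Corank 1: A-series; mu = 2 gives A_2.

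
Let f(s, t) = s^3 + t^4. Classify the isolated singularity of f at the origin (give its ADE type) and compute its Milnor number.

The Hessian of f at 0 has rank 0. Corank 2; j^3 = s^3 is a perfect cube, so E-series; the 4-jet and mu = 6 give E_6.

Type E_{6}, Milnor number mu = 6.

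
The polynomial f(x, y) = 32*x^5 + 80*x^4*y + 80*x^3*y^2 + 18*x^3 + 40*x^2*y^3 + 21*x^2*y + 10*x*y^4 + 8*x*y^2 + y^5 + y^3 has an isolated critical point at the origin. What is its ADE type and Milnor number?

Type D_6, Milnor number mu = 6.

The Hessian of f at 0 has rank 0. Corank 2; j^3 = (2*x + y)*(3*x + y)^2 has shape L^2 M (L != M), so D-series; mu = 6 gives D_6.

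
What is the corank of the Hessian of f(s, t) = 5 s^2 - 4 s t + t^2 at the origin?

0

Hessian at 0 has rank 2.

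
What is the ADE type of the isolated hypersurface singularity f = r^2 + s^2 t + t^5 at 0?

D_{6}

The Hessian of f at 0 has rank 1. Corank 2; j^3 = s^2*t has shape L^2 M (L != M), so D-series; mu = 6 gives D_6.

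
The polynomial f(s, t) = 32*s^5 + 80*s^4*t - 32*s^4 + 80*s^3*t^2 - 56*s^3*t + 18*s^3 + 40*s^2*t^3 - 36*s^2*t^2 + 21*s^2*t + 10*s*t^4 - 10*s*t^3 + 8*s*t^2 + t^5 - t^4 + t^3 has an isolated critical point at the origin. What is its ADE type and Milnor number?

Type D_5, Milnor number mu = 5.

The Hessian of f at 0 is [[0, 0], [0, 0]] with rank 0, so corank 2. A Groebner basis of the Jacobian ideal J(f) in C{s,t} is {s*t^2 + 27*s*t/11 + 9*t^2/11, -81*s*t/11 + t^3 - 27*t^2/11, s^2 + 26*s*t/33 + 5*t^2/33}; counting standard monomials gives mu = 5. Corank 2; j^3 = (2*s + t)*(3*s + t)^2 has shape L^2 M (L != M), so D-series; mu = 5 gives D_5.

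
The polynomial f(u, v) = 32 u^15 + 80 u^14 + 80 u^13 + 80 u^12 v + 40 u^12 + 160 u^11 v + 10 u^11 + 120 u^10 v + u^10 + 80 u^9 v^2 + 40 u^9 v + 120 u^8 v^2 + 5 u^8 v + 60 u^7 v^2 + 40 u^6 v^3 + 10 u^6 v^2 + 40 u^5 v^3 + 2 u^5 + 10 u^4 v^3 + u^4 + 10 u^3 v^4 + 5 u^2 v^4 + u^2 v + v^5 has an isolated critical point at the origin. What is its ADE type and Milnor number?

Type D_{6}, Milnor number mu = 6.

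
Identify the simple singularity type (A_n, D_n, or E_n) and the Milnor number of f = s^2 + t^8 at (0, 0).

Type A_{7}, Milnor number mu = 7.

The Hessian of f at 0 is [[2, 0], [0, 0]] with rank 1, so corank 1. A Groebner basis of the Jacobian ideal J(f) in C{s,t} is {t^7, s}; counting standard monomials gives mu = 7. Corank 1: A-series; mu = 7 gives A_7.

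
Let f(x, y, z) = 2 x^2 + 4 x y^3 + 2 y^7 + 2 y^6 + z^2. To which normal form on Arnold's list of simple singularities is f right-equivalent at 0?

A6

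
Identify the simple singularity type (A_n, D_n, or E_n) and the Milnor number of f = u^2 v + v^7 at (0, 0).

Type D8, Milnor number mu = 8.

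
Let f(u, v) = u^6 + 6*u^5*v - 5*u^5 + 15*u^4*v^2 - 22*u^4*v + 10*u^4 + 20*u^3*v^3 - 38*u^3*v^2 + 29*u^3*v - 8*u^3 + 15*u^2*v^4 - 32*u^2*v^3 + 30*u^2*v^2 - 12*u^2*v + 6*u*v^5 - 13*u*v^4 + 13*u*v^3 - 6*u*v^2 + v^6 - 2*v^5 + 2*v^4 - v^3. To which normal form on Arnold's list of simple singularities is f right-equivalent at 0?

E_{7}

The Hessian of f at 0 has rank 0. Corank 2; j^3 = -(2*u + v)^3 is a perfect cube, so E-series; the 4-jet and mu = 7 give E_7.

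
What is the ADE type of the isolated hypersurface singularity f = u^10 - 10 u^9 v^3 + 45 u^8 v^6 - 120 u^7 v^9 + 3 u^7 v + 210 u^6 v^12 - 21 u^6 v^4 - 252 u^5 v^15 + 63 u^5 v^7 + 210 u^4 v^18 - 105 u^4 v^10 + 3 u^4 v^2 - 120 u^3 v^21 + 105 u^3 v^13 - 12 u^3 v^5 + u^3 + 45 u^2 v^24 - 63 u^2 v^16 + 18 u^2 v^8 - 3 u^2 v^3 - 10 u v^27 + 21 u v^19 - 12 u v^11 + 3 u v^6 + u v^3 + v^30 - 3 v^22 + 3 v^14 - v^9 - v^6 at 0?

E7

The Hessian of f at 0 has rank 0. Corank 2; j^3 = u^3 is a perfect cube, so E-series; the 4-jet and mu = 7 give E_7.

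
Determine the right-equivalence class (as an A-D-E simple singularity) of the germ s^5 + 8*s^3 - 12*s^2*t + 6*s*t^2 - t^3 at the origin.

E_8

The Hessian of f at 0 has rank 0. Corank 2; j^3 = (2*s - t)^3 is a perfect cube, so E-series; the 5-jet and mu = 8 give E_8.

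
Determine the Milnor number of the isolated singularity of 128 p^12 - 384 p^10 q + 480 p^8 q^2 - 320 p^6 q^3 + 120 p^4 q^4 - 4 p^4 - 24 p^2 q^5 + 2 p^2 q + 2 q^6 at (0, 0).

7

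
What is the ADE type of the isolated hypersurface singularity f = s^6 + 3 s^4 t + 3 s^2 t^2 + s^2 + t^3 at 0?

A_2

The Hessian of f at 0 has rank 1. Corank 1: A-series; mu = 2 gives A_2.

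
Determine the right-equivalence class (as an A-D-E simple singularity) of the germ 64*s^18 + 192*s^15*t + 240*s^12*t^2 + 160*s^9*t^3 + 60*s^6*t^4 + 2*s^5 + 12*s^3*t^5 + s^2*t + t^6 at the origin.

D_7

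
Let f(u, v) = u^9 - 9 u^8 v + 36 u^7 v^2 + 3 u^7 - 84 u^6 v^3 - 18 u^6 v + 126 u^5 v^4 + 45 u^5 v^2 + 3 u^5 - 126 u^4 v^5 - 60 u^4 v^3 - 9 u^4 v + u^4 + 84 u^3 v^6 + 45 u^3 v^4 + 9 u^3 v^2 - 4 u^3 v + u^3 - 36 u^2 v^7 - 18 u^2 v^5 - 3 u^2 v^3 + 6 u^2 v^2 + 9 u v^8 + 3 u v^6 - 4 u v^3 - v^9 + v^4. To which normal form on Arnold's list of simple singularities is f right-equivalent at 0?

E6

The Hessian of f at 0 has rank 0. Corank 2; j^3 = u^3 is a perfect cube, so E-series; the 4-jet and mu = 6 give E_6.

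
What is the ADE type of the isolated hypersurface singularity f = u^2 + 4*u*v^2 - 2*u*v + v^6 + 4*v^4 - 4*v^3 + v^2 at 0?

A_{5}

The Hessian of f at 0 has rank 1. Corank 1: A-series; mu = 5 gives A_5.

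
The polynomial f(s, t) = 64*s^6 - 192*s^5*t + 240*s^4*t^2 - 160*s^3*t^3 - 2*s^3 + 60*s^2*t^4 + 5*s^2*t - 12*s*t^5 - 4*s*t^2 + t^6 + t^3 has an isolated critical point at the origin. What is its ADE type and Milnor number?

Type D7, Milnor number mu = 7.

The Hessian of f at 0 has rank 0. Corank 2; j^3 = -(s - t)^2*(2*s - t) has shape L^2 M (L != M), so D-series; mu = 7 gives D_7.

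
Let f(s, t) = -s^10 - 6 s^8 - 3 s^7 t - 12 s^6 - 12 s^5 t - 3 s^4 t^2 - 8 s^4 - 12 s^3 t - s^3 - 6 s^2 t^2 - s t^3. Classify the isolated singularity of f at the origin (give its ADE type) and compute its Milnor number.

Type E7, Milnor number mu = 7.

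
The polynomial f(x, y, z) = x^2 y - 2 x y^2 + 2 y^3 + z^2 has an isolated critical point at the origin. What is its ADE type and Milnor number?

The Hessian of f at 0 has rank 1. Corank 2; j^3 = y*(x^2 - 2*x*y + 2*y^2) splits into three distinct lines over C (the quadratic factor has nonzero discriminant), so D_4.

Type D_4, Milnor number mu = 4.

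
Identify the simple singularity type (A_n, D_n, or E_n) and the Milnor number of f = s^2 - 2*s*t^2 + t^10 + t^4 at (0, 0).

The Hessian of f at 0 has rank 1. Corank 1: A-series; mu = 9 gives A_9.

Type A_9, Milnor number mu = 9.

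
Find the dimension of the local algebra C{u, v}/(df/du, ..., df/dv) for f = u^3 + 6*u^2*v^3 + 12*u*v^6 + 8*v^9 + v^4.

6

The Hessian of f at 0 has rank 0. Corank 2; j^3 = u^3 is a perfect cube, so E-series; the 4-jet and mu = 6 give E_6.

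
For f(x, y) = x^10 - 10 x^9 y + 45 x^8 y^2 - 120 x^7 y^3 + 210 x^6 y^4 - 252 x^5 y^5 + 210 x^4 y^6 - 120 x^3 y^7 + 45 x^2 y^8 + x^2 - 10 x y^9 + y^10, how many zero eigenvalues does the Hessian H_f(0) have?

1

The Hessian at 0 is [[2, 0], [0, 0]] of rank 1; hence corank 1.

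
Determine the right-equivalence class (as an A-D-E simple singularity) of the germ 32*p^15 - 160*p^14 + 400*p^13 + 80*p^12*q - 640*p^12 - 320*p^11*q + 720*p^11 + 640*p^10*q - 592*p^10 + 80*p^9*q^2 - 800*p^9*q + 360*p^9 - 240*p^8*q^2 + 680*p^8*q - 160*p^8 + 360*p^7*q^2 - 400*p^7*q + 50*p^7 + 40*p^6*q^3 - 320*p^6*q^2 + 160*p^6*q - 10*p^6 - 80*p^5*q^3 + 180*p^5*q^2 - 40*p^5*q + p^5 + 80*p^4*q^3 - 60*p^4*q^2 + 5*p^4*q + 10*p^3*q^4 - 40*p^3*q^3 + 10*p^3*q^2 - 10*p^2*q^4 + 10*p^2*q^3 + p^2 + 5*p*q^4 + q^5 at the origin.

The Hessian of f at 0 is [[2, 0], [0, 0]] with rank 1, so corank 1. A Groebner basis of the Jacobian ideal J(f) in C{p,q} is {q^4, p}; counting standard monomials gives mu = 4. Corank 1: A-series; mu = 4 gives A_4.

A_4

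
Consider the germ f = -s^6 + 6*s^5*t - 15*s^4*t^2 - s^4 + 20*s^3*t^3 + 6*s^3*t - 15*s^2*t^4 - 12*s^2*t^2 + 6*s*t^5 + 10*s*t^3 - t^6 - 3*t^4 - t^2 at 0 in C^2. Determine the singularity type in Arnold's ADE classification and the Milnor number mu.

The Hessian of f at 0 is [[0, 0], [0, -2]] with rank 1, so corank 1. A Groebner basis of the Jacobian ideal J(f) in C{s,t} is {s^3, t}; counting standard monomials gives mu = 3. Corank 1: A-series; mu = 3 gives A_3.

Type A3, Milnor number mu = 3.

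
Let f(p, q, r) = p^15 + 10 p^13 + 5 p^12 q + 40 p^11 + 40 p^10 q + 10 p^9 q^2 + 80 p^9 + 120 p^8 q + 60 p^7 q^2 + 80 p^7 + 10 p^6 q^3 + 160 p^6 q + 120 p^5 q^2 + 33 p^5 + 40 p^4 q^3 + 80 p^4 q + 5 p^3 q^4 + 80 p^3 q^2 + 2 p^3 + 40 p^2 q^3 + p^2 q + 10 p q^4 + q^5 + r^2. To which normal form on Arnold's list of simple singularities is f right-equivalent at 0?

The Hessian of f at 0 has rank 1. Corank 2; j^3 = p^2*(2*p + q) has shape L^2 M (L != M), so D-series; mu = 6 gives D_6.

D6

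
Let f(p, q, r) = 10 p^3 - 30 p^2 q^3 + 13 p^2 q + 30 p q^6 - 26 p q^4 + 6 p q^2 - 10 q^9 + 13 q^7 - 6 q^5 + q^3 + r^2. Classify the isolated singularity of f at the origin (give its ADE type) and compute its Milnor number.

The Hessian of f at 0 has rank 1. Corank 2; j^3 = (2*p + q)*(5*p^2 + 4*p*q + q^2) splits into three distinct lines over C (the quadratic factor has nonzero discriminant), so D_4.

Type D4, Milnor number mu = 4.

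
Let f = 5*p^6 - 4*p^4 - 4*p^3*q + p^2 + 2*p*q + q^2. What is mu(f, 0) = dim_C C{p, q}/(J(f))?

5

The Hessian of f at 0 has rank 1. Corank 1: A-series; mu = 5 gives A_5.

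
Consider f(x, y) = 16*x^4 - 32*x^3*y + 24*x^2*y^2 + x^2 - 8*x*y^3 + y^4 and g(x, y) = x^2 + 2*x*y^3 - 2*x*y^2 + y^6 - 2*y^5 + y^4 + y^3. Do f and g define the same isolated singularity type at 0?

No.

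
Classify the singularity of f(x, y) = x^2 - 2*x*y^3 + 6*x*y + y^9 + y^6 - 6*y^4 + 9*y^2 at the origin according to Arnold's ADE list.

A_{8}

The Hessian of f at 0 has rank 1. Corank 1: A-series; mu = 8 gives A_8.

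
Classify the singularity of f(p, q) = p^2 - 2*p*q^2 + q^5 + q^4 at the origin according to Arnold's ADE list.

The Hessian of f at 0 has rank 1. Corank 1: A-series; mu = 4 gives A_4.

A_{4}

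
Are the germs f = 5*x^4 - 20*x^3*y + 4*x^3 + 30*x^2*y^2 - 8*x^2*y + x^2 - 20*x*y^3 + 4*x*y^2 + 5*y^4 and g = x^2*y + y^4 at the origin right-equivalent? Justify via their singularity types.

No.

The Hessian of f at 0 is [[2, 0], [0, 0]] with rank 1, so corank 1. A Groebner basis of the Jacobian ideal J(f) in C{x,y} is {x^2, x*y, x/2 + y^2}; counting standard monomials gives mu = 3. Corank 1: A-series; mu = 3 gives A_3. The Hessian of g at 0 is [[0, 0], [0, 0]] with rank 0, so corank 2. A Groebner basis of the Jacobian ideal J(g) in C{x,y} is {x^3, x^2/4 + y^3, x*y}; counting standard monomials gives mu = 5. Corank 2; j^3 = x^2*y has shape L^2 M (L != M), so D-series; mu = 5 gives D_5. f is A_3 but g is D_5, hence not right-equivalent.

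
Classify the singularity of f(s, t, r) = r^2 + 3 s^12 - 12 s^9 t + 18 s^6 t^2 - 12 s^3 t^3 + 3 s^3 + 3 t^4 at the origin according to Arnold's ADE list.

E_6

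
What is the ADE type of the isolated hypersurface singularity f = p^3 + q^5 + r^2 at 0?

The Hessian of f at 0 has rank 1. Corank 2; j^3 = p^3 is a perfect cube, so E-series; the 5-jet and mu = 8 give E_8.

E8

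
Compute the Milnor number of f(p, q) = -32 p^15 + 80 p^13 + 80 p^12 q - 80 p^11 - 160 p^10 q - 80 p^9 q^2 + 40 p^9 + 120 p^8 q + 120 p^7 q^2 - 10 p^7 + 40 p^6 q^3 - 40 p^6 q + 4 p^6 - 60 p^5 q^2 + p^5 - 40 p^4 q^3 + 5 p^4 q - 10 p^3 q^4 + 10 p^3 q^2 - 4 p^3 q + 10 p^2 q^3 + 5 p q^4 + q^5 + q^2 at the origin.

The Hessian of f at 0 has rank 1. Corank 1: A-series; mu = 4 gives A_4.

4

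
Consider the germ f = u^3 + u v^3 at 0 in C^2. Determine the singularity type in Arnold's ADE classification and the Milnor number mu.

The Hessian of f at 0 has rank 0. Corank 2; j^3 = u^3 is a perfect cube, so E-series; the 4-jet and mu = 7 give E_7.

Type E_7, Milnor number mu = 7.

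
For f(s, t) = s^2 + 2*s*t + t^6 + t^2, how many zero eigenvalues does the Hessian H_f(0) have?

1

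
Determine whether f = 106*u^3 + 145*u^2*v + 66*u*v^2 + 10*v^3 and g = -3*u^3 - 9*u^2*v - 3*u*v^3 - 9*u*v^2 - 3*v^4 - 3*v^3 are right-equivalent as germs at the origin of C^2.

The Hessian of f at 0 has rank 0. Corank 2; j^3 = (2*u + v)*(53*u^2 + 46*u*v + 10*v^2) splits into three distinct lines over C (the quadratic factor has nonzero discriminant), so D_4. The Hessian of g at 0 has rank 0. Corank 2; j^3 = -3*(u + v)^3 is a perfect cube, so E-series; the 4-jet and mu = 7 give E_7. f is D_4 but g is E_7, hence not right-equivalent.

No.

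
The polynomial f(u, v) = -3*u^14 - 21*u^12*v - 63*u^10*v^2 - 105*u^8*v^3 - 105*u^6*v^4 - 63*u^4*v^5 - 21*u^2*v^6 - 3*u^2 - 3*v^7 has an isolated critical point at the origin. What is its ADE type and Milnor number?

The Hessian of f at 0 is [[-6, 0], [0, 0]] with rank 1, so corank 1. A Groebner basis of the Jacobian ideal J(f) in C{u,v} is {v^6, u}; counting standard monomials gives mu = 6. Corank 1: A-series; mu = 6 gives A_6.

Type A_6, Milnor number mu = 6.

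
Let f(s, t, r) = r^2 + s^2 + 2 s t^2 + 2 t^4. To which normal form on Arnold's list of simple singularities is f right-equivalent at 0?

A3

The Hessian of f at 0 is [[2, 0, 0], [0, 0, 0], [0, 0, 2]] with rank 2, so corank 1. A Groebner basis of the Jacobian ideal J(f) in C{s,t,r} is {s^2, s*t, s + t^2, r}; counting standard monomials gives mu = 3. Corank 1: A-series; mu = 3 gives A_3.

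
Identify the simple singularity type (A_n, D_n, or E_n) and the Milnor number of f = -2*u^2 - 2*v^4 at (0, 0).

Type A_3, Milnor number mu = 3.

The Hessian of f at 0 has rank 1. Corank 1: A-series; mu = 3 gives A_3.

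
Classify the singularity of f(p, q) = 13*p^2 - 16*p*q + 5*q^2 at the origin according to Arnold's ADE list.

A_{1}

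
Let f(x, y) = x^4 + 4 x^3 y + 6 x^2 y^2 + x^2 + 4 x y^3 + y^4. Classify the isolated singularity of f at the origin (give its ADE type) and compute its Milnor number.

Type A3, Milnor number mu = 3.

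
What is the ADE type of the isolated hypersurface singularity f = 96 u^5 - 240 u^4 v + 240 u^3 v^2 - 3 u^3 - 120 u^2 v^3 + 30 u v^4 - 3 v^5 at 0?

E8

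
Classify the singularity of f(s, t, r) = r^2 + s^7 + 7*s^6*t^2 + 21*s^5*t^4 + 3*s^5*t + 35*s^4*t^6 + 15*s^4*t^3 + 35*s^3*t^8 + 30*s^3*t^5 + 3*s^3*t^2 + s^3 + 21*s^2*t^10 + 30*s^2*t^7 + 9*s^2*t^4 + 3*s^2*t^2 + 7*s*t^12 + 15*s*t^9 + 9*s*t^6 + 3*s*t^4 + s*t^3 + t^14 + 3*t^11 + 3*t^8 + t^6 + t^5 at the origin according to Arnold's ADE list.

The Hessian of f at 0 is [[0, 0, 0], [0, 0, 0], [0, 0, 2]] with rank 1, so corank 2. A Groebner basis of the Jacobian ideal J(f) in C{s,t,r} is {-s^2 + t^4 - t^3/3, s^3, s^2*t + s^2/3 + t^3/9, s^2 + s*t^2 + t^3/3, r}; counting standard monomials gives mu = 7. Corank 2; j^3 = s^3 is a perfect cube, so E-series; the 4-jet and mu = 7 give E_7.

E_{7}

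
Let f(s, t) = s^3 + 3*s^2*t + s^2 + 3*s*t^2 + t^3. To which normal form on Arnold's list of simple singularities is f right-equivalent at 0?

The Hessian of f at 0 is [[2, 0], [0, 0]] with rank 1, so corank 1. A Groebner basis of the Jacobian ideal J(f) in C{s,t} is {t^2, s}; counting standard monomials gives mu = 2. Corank 1: A-series; mu = 2 gives A_2.

A_2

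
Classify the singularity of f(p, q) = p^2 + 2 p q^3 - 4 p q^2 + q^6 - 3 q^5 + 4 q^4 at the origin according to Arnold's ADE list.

A_4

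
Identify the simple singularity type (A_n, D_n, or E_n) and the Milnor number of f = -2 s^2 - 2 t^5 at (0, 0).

Type A_{4}, Milnor number mu = 4.

The Hessian of f at 0 is [[-4, 0], [0, 0]] with rank 1, so corank 1. A Groebner basis of the Jacobian ideal J(f) in C{s,t} is {t^4, s}; counting standard monomials gives mu = 4. Corank 1: A-series; mu = 4 gives A_4.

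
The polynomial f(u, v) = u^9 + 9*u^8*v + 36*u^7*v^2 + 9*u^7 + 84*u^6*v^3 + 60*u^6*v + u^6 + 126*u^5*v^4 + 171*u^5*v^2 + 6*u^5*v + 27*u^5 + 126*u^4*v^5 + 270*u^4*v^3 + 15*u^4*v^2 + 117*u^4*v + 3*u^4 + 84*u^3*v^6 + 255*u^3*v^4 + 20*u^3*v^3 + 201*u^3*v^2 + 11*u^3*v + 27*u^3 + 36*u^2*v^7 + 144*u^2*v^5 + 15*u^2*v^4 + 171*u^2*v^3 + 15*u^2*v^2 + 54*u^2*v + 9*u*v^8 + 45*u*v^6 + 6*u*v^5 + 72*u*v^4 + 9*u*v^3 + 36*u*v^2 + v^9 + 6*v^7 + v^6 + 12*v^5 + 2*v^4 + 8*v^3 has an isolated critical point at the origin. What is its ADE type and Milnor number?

The Hessian of f at 0 has rank 0. Corank 2; j^3 = (3*u + 2*v)^3 is a perfect cube, so E-series; the 4-jet and mu = 7 give E_7.

Type E_7, Milnor number mu = 7.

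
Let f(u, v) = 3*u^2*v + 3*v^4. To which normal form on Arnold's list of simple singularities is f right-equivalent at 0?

D5

The Hessian of f at 0 has rank 0. Corank 2; j^3 = 3*u^2*v has shape L^2 M (L != M), so D-series; mu = 5 gives D_5.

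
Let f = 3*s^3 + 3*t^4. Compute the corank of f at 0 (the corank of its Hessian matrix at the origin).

Hessian at 0 has rank 0.

2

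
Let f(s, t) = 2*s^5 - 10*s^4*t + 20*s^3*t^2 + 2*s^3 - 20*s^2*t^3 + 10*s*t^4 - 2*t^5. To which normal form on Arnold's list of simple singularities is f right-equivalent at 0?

E_{8}

The Hessian of f at 0 is [[0, 0], [0, 0]] with rank 0, so corank 2. A Groebner basis of the Jacobian ideal J(f) in C{s,t} is {t^5, s*t^3 - t^4/4, s^2}; counting standard monomials gives mu = 8. Corank 2; j^3 = 2*s^3 is a perfect cube, so E-series; the 5-jet and mu = 8 give E_8.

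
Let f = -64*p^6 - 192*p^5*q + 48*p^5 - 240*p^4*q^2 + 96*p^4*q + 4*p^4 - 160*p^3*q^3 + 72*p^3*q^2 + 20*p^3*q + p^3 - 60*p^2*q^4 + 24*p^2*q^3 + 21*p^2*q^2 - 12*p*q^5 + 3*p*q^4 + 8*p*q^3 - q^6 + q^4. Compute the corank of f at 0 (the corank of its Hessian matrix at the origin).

Hessian at 0 has rank 0.

2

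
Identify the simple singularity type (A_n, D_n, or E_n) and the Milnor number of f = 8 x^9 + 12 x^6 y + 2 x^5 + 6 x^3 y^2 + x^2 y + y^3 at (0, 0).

Type D4, Milnor number mu = 4.

The Hessian of f at 0 has rank 0. Corank 2; j^3 = y*(x^2 + y^2) splits into three distinct lines over C (the quadratic factor has nonzero discriminant), so D_4.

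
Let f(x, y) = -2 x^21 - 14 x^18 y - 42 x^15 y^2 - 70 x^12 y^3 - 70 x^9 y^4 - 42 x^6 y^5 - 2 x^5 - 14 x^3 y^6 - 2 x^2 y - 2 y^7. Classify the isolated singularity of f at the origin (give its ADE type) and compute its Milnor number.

Type D_8, Milnor number mu = 8.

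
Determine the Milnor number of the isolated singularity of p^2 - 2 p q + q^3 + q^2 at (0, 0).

2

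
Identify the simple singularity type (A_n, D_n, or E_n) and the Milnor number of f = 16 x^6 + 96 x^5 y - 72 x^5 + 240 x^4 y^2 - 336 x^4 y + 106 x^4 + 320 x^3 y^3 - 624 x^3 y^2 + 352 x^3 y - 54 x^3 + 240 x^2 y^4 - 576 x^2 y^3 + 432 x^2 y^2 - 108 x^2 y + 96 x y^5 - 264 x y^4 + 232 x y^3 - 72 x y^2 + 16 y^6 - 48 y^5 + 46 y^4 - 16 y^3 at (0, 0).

Type E6, Milnor number mu = 6.

The Hessian of f at 0 is [[0, 0], [0, 0]] with rank 0, so corank 2. A Groebner basis of the Jacobian ideal J(f) in C{x,y} is {x^3 - 27*x^2 - 36*x*y - 12*y^2, x^2*y + 36*x^2 + 48*x*y + 16*y^2, -189*x^2/4 + x*y^2 - 63*x*y - 21*y^2, 243*x^2/4 + 81*x*y + y^3 + 27*y^2}; counting standard monomials gives mu = 6. Corank 2; j^3 = -2*(3*x + 2*y)^3 is a perfect cube, so E-series; the 4-jet and mu = 6 give E_6.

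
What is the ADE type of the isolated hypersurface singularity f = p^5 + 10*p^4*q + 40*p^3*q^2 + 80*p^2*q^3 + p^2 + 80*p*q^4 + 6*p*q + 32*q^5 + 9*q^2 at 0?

The Hessian of f at 0 is [[2, 6], [6, 18]] with rank 1, so corank 1. A Groebner basis of the Jacobian ideal J(f) in C{p,q} is {q^4, p + 3*q}; counting standard monomials gives mu = 4. Corank 1: A-series; mu = 4 gives A_4.

A_4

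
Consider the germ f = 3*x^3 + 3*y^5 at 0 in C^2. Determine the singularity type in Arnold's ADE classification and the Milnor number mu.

Type E_{8}, Milnor number mu = 8.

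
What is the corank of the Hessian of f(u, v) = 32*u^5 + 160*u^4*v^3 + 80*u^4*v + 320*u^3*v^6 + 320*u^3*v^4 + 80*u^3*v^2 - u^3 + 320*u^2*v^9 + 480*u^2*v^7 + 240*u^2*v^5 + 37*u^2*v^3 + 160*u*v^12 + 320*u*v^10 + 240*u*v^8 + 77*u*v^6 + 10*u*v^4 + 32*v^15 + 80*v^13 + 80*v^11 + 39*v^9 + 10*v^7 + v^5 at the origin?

2

Hessian at 0 has rank 0.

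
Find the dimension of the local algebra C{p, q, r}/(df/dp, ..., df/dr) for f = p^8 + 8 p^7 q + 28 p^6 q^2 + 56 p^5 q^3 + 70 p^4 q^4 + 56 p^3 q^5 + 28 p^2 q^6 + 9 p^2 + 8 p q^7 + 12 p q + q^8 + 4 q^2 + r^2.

7

The Hessian of f at 0 is [[18, 12, 0], [12, 8, 0], [0, 0, 2]] with rank 2, so corank 1. A Groebner basis of the Jacobian ideal J(f) in C{p,q,r} is {q^7, p + 2*q/3, r}; counting standard monomials gives mu = 7. Corank 1: A-series; mu = 7 gives A_7.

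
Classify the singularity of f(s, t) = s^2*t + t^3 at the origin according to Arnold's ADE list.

The Hessian of f at 0 has rank 0. Corank 2; j^3 = t*(s^2 + t^2) splits into three distinct lines over C (the quadratic factor has nonzero discriminant), so D_4.

D_{4}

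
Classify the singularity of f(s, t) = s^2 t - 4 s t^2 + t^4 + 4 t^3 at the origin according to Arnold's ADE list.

The Hessian of f at 0 has rank 0. Corank 2; j^3 = t*(s - 2*t)^2 has shape L^2 M (L != M), so D-series; mu = 5 gives D_5.

D5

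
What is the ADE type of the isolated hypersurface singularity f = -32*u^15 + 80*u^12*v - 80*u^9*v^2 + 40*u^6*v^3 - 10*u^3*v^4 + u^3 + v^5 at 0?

E_{8}

The Hessian of f at 0 has rank 0. Corank 2; j^3 = u^3 is a perfect cube, so E-series; the 5-jet and mu = 8 give E_8.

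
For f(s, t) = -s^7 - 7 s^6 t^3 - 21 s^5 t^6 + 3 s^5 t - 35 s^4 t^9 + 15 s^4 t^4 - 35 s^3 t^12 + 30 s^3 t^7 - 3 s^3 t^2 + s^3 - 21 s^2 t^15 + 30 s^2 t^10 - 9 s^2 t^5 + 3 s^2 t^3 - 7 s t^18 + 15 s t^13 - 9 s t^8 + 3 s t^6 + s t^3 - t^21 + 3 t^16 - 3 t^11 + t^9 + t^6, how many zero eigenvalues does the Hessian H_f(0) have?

2

The Hessian at 0 is [[0, 0], [0, 0]] of rank 0; hence corank 2.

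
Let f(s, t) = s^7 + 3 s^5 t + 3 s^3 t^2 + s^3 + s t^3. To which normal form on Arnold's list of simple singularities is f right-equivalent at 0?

The Hessian of f at 0 has rank 0. Corank 2; j^3 = s^3 is a perfect cube, so E-series; the 4-jet and mu = 7 give E_7.

E_7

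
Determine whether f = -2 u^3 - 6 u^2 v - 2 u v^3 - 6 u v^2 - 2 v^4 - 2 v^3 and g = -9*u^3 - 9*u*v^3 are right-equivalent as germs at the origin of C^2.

The Hessian of f at 0 is [[0, 0], [0, 0]] with rank 0, so corank 2. A Groebner basis of the Jacobian ideal J(f) in C{u,v} is {u^3 + 3*u^2*v + 6*u^2 + 12*u*v + 6*v^2, -3*u^2 + u*v^2 - 6*u*v - 3*v^2, 3*u^2 + 6*u*v + v^3 + 3*v^2}; counting standard monomials gives mu = 7. Corank 2; j^3 = -2*(u + v)^3 is a perfect cube, so E-series; the 4-jet and mu = 7 give E_7. The Hessian of g at 0 is [[0, 0], [0, 0]] with rank 0, so corank 2. A Groebner basis of the Jacobian ideal J(g) in C{u,v} is {u^3, u*v^2, 3*u^2 + v^3}; counting standard monomials gives mu = 7. Corank 2; j^3 = -9*u^3 is a perfect cube, so E-series; the 4-jet and mu = 7 give E_7. Both have type E_7, hence right-equivalent.

Yes.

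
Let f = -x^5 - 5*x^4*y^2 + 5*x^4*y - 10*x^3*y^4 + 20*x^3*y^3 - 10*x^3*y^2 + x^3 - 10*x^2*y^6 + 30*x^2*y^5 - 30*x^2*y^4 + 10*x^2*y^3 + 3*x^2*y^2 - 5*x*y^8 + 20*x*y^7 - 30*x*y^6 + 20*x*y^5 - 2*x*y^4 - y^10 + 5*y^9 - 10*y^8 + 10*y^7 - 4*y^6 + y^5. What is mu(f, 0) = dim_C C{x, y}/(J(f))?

The Hessian of f at 0 is [[0, 0], [0, 0]] with rank 0, so corank 2. A Groebner basis of the Jacobian ideal J(f) in C{x,y} is {x^2/4 + x*y^3 + x*y^2/2, x^2 + 2*x*y^2 + y^4, x^3, x^2*y - x^2/2 - x*y^2}; counting standard monomials gives mu = 8. Corank 2; j^3 = x^3 is a perfect cube, so E-series; the 5-jet and mu = 8 give E_8.

8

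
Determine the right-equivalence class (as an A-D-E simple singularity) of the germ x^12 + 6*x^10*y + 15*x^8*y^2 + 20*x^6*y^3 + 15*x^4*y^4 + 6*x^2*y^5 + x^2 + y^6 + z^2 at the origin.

A_{5}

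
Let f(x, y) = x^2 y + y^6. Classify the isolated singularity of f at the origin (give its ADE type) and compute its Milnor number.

Type D7, Milnor number mu = 7.

The Hessian of f at 0 has rank 0. Corank 2; j^3 = x^2*y has shape L^2 M (L != M), so D-series; mu = 7 gives D_7.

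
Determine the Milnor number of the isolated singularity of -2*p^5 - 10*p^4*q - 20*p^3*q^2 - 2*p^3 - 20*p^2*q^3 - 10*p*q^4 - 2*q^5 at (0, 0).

The Hessian of f at 0 has rank 0. Corank 2; j^3 = -2*p^3 is a perfect cube, so E-series; the 5-jet and mu = 8 give E_8.

8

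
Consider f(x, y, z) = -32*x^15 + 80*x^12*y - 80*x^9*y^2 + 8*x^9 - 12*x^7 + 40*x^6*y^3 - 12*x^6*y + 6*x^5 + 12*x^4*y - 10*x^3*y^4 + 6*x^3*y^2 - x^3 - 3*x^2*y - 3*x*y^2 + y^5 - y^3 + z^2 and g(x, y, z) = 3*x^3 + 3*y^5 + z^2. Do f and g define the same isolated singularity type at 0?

The Hessian of f at 0 has rank 1. Corank 2; j^3 = -(x + y)^3 is a perfect cube, so E-series; the 5-jet and mu = 8 give E_8. The Hessian of g at 0 has rank 1. Corank 2; j^3 = 3*x^3 is a perfect cube, so E-series; the 5-jet and mu = 8 give E_8. Both have type E_8, hence right-equivalent.

Yes.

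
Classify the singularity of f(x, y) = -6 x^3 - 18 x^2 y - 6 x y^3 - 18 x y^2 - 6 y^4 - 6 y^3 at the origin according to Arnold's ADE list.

The Hessian of f at 0 is [[0, 0], [0, 0]] with rank 0, so corank 2. A Groebner basis of the Jacobian ideal J(f) in C{x,y} is {x^3 + 3*x^2*y + 6*x^2 + 12*x*y + 6*y^2, -3*x^2 + x*y^2 - 6*x*y - 3*y^2, 3*x^2 + 6*x*y + y^3 + 3*y^2}; counting standard monomials gives mu = 7. Corank 2; j^3 = -6*(x + y)^3 is a perfect cube, so E-series; the 4-jet and mu = 7 give E_7.

E7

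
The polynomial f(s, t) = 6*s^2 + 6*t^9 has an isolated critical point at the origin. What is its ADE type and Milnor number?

Type A_8, Milnor number mu = 8.

The Hessian of f at 0 has rank 1. Corank 1: A-series; mu = 8 gives A_8.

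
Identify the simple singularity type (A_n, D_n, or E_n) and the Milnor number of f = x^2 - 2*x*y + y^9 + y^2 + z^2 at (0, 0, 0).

Type A_8, Milnor number mu = 8.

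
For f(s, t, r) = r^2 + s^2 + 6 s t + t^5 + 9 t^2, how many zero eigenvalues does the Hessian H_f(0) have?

Hessian at 0 has rank 2.

1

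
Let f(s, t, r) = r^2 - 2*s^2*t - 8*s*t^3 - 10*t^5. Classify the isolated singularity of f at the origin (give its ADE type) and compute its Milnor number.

Type D_6, Milnor number mu = 6.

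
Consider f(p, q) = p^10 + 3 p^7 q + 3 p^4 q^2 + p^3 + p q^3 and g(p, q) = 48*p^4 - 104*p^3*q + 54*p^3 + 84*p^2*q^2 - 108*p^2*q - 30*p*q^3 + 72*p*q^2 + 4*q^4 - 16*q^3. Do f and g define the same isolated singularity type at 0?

The Hessian of f at 0 has rank 0. Corank 2; j^3 = p^3 is a perfect cube, so E-series; the 4-jet and mu = 7 give E_7. The Hessian of g at 0 has rank 0. Corank 2; j^3 = 2*(3*p - 2*q)^3 is a perfect cube, so E-series; the 4-jet and mu = 7 give E_7. Both have type E_7, hence right-equivalent.

Yes.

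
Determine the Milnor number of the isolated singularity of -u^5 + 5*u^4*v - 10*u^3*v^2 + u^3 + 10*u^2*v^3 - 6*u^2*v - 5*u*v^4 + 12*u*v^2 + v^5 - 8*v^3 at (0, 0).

8

The Hessian of f at 0 has rank 0. Corank 2; j^3 = (u - 2*v)^3 is a perfect cube, so E-series; the 5-jet and mu = 8 give E_8.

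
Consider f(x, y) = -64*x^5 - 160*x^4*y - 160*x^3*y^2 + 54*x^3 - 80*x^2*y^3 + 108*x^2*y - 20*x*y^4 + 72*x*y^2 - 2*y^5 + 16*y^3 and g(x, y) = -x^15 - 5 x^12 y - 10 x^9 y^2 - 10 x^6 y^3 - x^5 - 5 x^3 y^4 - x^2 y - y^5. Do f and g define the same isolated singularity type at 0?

No.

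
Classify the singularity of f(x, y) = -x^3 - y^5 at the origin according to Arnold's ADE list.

E_{8}

The Hessian of f at 0 is [[0, 0], [0, 0]] with rank 0, so corank 2. A Groebner basis of the Jacobian ideal J(f) in C{x,y} is {y^4, x^2}; counting standard monomials gives mu = 8. Corank 2; j^3 = -x^3 is a perfect cube, so E-series; the 5-jet and mu = 8 give E_8.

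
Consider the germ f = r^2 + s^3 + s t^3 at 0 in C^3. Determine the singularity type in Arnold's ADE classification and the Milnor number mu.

The Hessian of f at 0 has rank 1. Corank 2; j^3 = s^3 is a perfect cube, so E-series; the 4-jet and mu = 7 give E_7.

Type E7, Milnor number mu = 7.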